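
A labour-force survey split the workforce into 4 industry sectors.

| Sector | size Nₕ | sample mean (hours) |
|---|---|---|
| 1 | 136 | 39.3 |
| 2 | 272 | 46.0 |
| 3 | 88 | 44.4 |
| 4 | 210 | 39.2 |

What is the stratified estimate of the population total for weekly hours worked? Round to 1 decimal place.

29996.0

Estimate total by summing Nₕ·x̄ₕ over strata.
136·39.3 + 272·46.0 + 88·44.4 + 210·39.2 = 5344.8 + 12512 + 3907.2 + 8232 = 29996.0.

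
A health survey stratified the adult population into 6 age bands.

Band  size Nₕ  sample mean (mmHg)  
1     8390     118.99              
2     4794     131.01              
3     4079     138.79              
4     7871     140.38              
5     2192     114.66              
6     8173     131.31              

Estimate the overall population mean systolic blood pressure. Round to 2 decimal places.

N = 35499; weights Wₕ = Nₕ/N = (0.2363, 0.1350, 0.1149, 0.2217, 0.0617, 0.2302).
x̄_st = Σ Wₕ·x̄ₕ = 0.2363·118.99 + 0.1350·131.01 + 0.1149·138.79 + 0.2217·140.38 + 0.0617·114.66 + 0.2302·131.31 ≈ 130.2001...
→ 130.20.

130.20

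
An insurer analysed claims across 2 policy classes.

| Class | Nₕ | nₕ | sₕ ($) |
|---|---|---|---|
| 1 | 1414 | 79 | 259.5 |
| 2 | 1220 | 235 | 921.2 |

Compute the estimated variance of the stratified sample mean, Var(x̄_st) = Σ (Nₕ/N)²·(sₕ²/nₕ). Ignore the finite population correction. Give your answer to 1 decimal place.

N = 2634. Term for each stratum: Wₕ²sₕ²/nₕ.
Var(x̄_st) = 245.6489 + 774.6903 = 1020.3392 → 1020.3.

1020.3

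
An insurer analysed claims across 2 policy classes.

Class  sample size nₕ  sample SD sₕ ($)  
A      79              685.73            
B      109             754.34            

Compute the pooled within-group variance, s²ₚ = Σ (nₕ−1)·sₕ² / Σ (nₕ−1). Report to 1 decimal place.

A: (79−1)·685.73² = 78·470225.6329 = 36677599.3662
B: (109−1)·754.34² = 108·569028.8356 = 61455114.2448
Numerator = 98132713.611; denominator = Σ(nₕ−1) = 186.
s²ₚ = 98132713.611/186 = 527595.234... → 527595.2.

527595.2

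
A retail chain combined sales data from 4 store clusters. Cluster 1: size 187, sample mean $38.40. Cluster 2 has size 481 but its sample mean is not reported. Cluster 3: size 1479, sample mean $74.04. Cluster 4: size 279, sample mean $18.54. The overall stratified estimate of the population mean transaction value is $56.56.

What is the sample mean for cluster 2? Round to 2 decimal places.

31.93

Σ Nₕx̄ₕ = N·μ, so 481·x̄_2 = 2426·56.56 − (187·38.40 + 1479·74.04 + 279·18.54).
= 137214.56 − 121858.62 = 15355.94.
x̄_2 = 15355.94 / 481 = 31.9250... → 31.93.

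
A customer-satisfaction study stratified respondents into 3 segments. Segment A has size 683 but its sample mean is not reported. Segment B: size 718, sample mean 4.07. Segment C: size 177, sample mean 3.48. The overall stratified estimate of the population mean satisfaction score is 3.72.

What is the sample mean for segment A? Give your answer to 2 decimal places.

3.41

N = 683 + 718 + 177 = 1578.
Overall total = μ·N = 3.72·1578 = 5870.16.
Subtract the known strata: 718·4.07 + 177·3.48 = 3538.22.
Remaining total for segment A: 5870.16 − 3538.22 = 2331.94.
Divide by its size: 2331.94 / 683 = 3.4143... → 3.41.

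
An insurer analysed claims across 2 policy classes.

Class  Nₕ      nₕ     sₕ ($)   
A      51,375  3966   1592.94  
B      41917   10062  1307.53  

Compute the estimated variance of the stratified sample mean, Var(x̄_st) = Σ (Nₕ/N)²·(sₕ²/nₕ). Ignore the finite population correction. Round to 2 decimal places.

N = 93292; Wₕ = Nₕ/N.
class A: (51375/93292)²·1592.94²/3966 = 194.02647
class B: (41917/93292)²·1307.53²/10062 = 34.30130
Sum = 228.32777 → 228.33.

228.33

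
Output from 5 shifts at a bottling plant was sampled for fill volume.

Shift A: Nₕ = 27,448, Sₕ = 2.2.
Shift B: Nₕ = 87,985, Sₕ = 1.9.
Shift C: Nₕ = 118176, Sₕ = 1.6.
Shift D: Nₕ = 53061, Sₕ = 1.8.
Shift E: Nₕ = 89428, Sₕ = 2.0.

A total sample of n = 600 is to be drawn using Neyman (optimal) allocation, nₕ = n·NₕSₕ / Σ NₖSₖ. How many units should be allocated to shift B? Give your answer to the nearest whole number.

145

A: NₕSₕ = 27448·2.2 = 60385.6
B: NₕSₕ = 87985·1.9 = 167171.5
C: NₕSₕ = 118176·1.6 = 189081.6
D: NₕSₕ = 53061·1.8 = 95509.8
E: NₕSₕ = 89428·2.0 = 178856
Σ NₕSₕ = 691004.5.
n_B = 600·167171.5/691004.5 = 145.155... → 145.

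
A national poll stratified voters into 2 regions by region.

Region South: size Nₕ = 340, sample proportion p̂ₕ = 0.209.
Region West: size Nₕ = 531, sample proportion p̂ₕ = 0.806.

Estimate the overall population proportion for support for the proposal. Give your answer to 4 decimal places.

Wₕ = Nₕ/N with N = 871: 0.3904, 0.6096.
p̂_st = 0.3904·0.209 + 0.6096·0.806 ≈ 0.572958... → 0.5730.

0.5730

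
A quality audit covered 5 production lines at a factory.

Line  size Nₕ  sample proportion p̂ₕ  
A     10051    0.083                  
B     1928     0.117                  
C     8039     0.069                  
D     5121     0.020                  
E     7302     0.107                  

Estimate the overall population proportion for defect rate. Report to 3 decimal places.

N = 10051 + 1928 + 8039 + 5121 + 7302 = 32441.
Overall proportion = Σ (Nₕ/N)·p̂ₕ.
Σ Nₕp̂ₕ = 834.233 + 225.576 + 554.691 + 102.42 + 781.314 = 2498.234.
2498.234 / 32441 = 0.07701... → 0.077.

0.077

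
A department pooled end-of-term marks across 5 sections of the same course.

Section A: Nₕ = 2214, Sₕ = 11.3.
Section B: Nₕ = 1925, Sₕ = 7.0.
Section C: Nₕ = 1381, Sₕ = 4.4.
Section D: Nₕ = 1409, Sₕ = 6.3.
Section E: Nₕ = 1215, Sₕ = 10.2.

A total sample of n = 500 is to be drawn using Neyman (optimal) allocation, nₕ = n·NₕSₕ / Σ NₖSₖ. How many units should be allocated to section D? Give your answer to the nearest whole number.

Σ NₕSₕ = 2214·11.3 + 1925·7.0 + 1381·4.4 + 1409·6.3 + 1215·10.2 = 65839.3.
Share for D: 8876.7/65839.3 = 0.13482.
n_D = 500 × 0.13482 = 67.412... → 67.

67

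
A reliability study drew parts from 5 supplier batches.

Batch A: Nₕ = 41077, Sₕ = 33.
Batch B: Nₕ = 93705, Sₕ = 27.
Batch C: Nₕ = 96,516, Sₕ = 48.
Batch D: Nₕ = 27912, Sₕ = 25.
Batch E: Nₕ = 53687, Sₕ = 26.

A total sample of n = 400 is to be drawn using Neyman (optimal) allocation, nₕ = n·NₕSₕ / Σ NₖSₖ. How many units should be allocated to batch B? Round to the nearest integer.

95

A: NₕSₕ = 41077·33 = 1355541
B: NₕSₕ = 93705·27 = 2530035
C: NₕSₕ = 96516·48 = 4632768
D: NₕSₕ = 27912·25 = 697800
E: NₕSₕ = 53687·26 = 1395862
Σ NₕSₕ = 10612006.
n_B = 400·2530035/10612006 = 95.365... → 95.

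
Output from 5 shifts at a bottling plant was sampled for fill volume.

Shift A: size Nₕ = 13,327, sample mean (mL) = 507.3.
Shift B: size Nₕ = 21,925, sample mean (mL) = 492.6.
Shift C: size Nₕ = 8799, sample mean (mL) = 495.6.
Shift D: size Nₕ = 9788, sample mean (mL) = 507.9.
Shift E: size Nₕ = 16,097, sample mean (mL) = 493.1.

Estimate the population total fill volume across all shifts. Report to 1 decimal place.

34830582.4

A: 13327·507.3 = 6760787.1
B: 21925·492.6 = 10800255
C: 8799·495.6 = 4360784.4
D: 9788·507.9 = 4971325.2
E: 16097·493.1 = 7937430.7
τ̂ = Σ Nₕx̄ₕ = 34830582.4.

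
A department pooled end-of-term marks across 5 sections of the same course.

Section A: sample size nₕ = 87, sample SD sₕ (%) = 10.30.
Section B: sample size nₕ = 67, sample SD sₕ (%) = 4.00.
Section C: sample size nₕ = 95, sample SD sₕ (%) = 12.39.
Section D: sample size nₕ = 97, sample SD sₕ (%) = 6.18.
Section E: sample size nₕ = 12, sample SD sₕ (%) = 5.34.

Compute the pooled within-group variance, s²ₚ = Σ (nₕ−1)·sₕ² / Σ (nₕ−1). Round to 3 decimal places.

Degrees of freedom: 86 + 66 + 94 + 96 + 11 = 353.
Σ(nₕ−1)sₕ² = 86·106.09 + 66·16 + 94·153.5121 + 96·38.1924 + 11·28.5156 = 28590.0194.
s²ₚ = 28590.0194 / 353 = 80.99156... → 80.992.

80.992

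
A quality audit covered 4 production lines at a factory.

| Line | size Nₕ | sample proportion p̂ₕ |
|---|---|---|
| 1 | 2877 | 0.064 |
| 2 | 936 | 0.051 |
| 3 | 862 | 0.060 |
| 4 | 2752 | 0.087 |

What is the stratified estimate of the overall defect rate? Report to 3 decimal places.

Wₕ = Nₕ/N with N = 7427: 0.3874, 0.1260, 0.1161, 0.3705.
p̂_st = 0.3874·0.064 + 0.1260·0.051 + 0.1161·0.060 + 0.3705·0.087 ≈ 0.07042... → 0.070.

0.070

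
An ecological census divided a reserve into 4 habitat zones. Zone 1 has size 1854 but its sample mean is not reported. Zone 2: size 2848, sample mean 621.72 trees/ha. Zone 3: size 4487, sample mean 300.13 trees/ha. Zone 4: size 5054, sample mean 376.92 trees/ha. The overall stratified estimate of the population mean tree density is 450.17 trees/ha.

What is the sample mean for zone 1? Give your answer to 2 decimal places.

749.45

Σ Nₕx̄ₕ = N·μ, so 1854·x̄_1 = 14243·450.17 − (2848·621.72 + 4487·300.13 + 5054·376.92).
= 6411771.31 − 5022295.55 = 1389475.76.
x̄_1 = 1389475.76 / 1854 = 749.4476... → 749.45.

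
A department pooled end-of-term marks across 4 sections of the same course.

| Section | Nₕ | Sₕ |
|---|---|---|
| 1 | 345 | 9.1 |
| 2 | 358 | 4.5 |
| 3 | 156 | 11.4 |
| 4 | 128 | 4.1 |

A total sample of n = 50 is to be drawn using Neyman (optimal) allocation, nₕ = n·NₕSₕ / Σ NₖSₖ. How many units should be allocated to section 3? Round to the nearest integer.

Σ NₕSₕ = 345·9.1 + 358·4.5 + 156·11.4 + 128·4.1 = 7053.7.
Share for 3: 1778.4/7053.7 = 0.25212.
n_3 = 50 × 0.25212 = 12.606... → 13.

13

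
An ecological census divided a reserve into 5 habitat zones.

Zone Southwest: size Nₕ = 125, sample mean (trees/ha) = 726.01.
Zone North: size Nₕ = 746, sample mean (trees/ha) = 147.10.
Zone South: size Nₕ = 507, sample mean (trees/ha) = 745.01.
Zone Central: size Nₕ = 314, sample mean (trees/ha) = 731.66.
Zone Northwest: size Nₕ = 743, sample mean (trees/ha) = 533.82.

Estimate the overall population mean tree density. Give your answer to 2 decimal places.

494.69

N = 125 + 746 + 507 + 314 + 743 = 2435.
Overall mean = Σ (Nₕ/N)·x̄ₕ — weight by population share, not a simple average.
Σ Nₕx̄ₕ = 125·726.01 + 746·147.10 + 507·745.01 + 314·731.66 + 743·533.82 = 90751.25 + 109736.6 + 377720.07 + 229741.24 + 396628.26 = 1204577.42.
Divide by N: 1204577.42 / 2435 = 494.6930... → 494.69.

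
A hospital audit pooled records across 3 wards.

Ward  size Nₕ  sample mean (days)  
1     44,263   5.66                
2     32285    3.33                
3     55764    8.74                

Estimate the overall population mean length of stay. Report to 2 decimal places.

x̄_st = (Σ Nₕx̄ₕ) / (Σ Nₕ) = (44263·5.66 + 32285·3.33 + 55764·8.74) / 132312
= 845414.99 / 132312 = 6.3896... → 6.39.

6.39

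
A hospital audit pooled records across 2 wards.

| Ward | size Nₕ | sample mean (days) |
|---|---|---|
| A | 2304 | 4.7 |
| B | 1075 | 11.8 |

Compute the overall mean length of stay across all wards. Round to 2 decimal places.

6.96

N = 3379; weights Wₕ = Nₕ/N = (0.6819, 0.3181).
x̄_st = Σ Wₕ·x̄ₕ = 0.6819·4.7 + 0.3181·11.8 ≈ 6.9588...
→ 6.96.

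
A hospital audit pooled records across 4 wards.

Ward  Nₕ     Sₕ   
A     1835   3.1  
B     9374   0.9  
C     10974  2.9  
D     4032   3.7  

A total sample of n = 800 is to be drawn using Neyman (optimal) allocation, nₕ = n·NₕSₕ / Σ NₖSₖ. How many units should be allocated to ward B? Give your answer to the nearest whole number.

111

Σ NₕSₕ = 1835·3.1 + 9374·0.9 + 10974·2.9 + 4032·3.7 = 60868.1.
Share for B: 8436.6/60868.1 = 0.13860.
n_B = 800 × 0.13860 = 110.884... → 111.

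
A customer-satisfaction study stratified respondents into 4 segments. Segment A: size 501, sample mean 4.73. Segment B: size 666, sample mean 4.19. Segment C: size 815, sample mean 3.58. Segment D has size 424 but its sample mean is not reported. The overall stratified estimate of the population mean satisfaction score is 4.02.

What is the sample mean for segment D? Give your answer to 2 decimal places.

3.76

Σ Nₕx̄ₕ = N·μ, so 424·x̄_D = 2406·4.02 − (501·4.73 + 666·4.19 + 815·3.58).
= 9672.12 − 8077.97 = 1594.15.
x̄_D = 1594.15 / 424 = 3.7598... → 3.76.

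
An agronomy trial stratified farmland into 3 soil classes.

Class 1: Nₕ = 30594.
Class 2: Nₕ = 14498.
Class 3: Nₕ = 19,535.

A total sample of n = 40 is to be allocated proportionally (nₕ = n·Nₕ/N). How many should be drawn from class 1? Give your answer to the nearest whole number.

N = 30594 + 14498 + 19535 = 64627.
n_1 = 40·30594/64627 = 18.936... → 19.

19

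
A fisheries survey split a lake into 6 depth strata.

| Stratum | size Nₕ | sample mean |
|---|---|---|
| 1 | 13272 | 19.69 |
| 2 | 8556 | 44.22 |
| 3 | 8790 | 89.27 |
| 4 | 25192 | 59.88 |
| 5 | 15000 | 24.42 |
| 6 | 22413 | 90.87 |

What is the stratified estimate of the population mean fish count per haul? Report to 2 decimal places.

N = 93223; weights Wₕ = Nₕ/N = (0.1424, 0.0918, 0.0943, 0.2702, 0.1609, 0.2404).
x̄_st = Σ Wₕ·x̄ₕ = 0.1424·19.69 + 0.0918·44.22 + 0.0943·89.27 + 0.2702·59.88 + 0.1609·24.42 + 0.2404·90.87 ≈ 57.2372...
→ 57.24.

57.24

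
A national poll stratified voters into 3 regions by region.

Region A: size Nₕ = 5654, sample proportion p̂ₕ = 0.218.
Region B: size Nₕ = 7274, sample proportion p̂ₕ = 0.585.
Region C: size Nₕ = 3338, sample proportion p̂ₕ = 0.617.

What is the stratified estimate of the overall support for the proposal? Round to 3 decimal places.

0.464

Wₕ = Nₕ/N with N = 16266: 0.3476, 0.4472, 0.2052.
p̂_st = 0.3476·0.218 + 0.4472·0.585 + 0.2052·0.617 ≈ 0.46400... → 0.464.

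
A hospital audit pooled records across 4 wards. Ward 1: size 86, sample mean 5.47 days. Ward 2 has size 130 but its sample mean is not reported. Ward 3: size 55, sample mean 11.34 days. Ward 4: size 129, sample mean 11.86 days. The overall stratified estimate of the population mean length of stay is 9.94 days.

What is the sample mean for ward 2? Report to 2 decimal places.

N = 86 + 130 + 55 + 129 = 400.
Overall total = μ·N = 9.94·400 = 3976.
Subtract the known strata: 86·5.47 + 55·11.34 + 129·11.86 = 2624.06.
Remaining total for ward 2: 3976 − 2624.06 = 1351.94.
Divide by its size: 1351.94 / 130 = 10.3995... → 10.40.

10.40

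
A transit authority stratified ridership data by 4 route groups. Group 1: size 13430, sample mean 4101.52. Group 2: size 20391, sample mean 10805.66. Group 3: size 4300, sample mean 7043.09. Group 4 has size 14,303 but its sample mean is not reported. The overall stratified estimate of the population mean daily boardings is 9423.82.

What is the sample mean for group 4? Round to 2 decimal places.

Σ Nₕx̄ₕ = N·μ, so 14303·x̄_4 = 52424·9423.82 − (13430·4101.52 + 20391·10805.66 + 4300·7043.09).
= 494034339.68 − 305706913.66 = 188327426.02.
x̄_4 = 188327426.02 / 14303 = 13166.9878... → 13166.99.

13166.99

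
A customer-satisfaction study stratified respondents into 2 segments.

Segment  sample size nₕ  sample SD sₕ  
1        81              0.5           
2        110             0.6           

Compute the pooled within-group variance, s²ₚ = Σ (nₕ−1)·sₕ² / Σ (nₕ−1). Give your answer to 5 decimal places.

0.31344

Degrees of freedom: 80 + 109 = 189.
Σ(nₕ−1)sₕ² = 80·0.25 + 109·0.36 = 59.24.
s²ₚ = 59.24 / 189 = 0.3134392... → 0.31344.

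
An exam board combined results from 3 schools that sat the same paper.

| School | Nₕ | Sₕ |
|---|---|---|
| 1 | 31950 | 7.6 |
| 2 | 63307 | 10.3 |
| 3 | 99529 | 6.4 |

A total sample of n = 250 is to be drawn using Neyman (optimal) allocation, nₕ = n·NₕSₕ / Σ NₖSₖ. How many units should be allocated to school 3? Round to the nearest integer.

104

1: NₕSₕ = 31950·7.6 = 242820
2: NₕSₕ = 63307·10.3 = 652062.1
3: NₕSₕ = 99529·6.4 = 636985.6
Σ NₕSₕ = 1531867.7.
n_3 = 250·636985.6/1531867.7 = 103.956... → 104.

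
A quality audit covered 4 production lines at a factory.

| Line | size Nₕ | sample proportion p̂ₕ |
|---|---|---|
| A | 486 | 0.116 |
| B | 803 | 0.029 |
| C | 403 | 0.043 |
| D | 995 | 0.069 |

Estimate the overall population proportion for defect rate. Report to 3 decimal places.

N = 486 + 803 + 403 + 995 = 2687.
Overall proportion = Σ (Nₕ/N)·p̂ₕ.
Σ Nₕp̂ₕ = 56.376 + 23.287 + 17.329 + 68.655 = 165.647.
165.647 / 2687 = 0.06165... → 0.062.

0.062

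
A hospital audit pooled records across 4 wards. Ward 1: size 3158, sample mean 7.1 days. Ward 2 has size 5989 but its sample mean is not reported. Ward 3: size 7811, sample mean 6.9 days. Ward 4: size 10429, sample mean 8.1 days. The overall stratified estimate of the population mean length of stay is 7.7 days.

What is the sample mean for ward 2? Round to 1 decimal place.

8.4

N = 3158 + 5989 + 7811 + 10429 = 27387.
Overall total = μ·N = 7.7·27387 = 210879.9.
Subtract the known strata: 3158·7.1 + 7811·6.9 + 10429·8.1 = 160792.6.
Remaining total for ward 2: 210879.9 − 160792.6 = 50087.3.
Divide by its size: 50087.3 / 5989 = 8.363... → 8.4.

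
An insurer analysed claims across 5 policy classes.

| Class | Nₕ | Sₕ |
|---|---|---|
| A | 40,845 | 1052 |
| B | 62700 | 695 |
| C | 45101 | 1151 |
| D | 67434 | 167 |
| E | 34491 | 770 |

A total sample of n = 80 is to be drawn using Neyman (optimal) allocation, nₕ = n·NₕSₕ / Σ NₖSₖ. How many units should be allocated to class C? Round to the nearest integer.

A: NₕSₕ = 40845·1052 = 42968940
B: NₕSₕ = 62700·695 = 43576500
C: NₕSₕ = 45101·1151 = 51911251
D: NₕSₕ = 67434·167 = 11261478
E: NₕSₕ = 34491·770 = 26558070
Σ NₕSₕ = 176276239.
n_C = 80·51911251/176276239 = 23.559... → 24.

24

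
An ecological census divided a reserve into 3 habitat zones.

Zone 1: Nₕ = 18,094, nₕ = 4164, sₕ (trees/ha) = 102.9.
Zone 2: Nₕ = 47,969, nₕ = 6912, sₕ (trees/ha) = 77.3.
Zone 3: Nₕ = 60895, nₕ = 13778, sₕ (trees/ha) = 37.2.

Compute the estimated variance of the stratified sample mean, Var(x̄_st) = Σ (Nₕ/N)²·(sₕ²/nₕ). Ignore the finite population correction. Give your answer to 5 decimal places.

0.19817

N = 126958. Term for each stratum: Wₕ²sₕ²/nₕ.
Var(x̄_st) = 0.05164985 + 0.12341173 + 0.02310696 = 0.19816854 → 0.19817.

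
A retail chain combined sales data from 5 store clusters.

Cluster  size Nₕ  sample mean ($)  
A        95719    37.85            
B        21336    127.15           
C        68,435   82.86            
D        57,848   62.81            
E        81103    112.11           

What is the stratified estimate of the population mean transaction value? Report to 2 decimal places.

x̄_st = (Σ Nₕx̄ₕ) / (Σ Nₕ) = (95719·37.85 + 21336·127.15 + 68435·82.86 + 57848·62.81 + 81103·112.11) / 324441
= 24732250.86 / 324441 = 76.2303... → 76.23.

76.23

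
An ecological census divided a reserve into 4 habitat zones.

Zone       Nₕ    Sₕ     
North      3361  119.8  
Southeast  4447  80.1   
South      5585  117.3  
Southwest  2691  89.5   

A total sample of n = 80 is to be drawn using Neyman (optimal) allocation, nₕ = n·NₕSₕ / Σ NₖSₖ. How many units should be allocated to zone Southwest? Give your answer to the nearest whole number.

12

North: NₕSₕ = 3361·119.8 = 402647.8
Southeast: NₕSₕ = 4447·80.1 = 356204.7
South: NₕSₕ = 5585·117.3 = 655120.5
Southwest: NₕSₕ = 2691·89.5 = 240844.5
Σ NₕSₕ = 1654817.5.
n_Southwest = 80·240844.5/1654817.5 = 11.643... → 12.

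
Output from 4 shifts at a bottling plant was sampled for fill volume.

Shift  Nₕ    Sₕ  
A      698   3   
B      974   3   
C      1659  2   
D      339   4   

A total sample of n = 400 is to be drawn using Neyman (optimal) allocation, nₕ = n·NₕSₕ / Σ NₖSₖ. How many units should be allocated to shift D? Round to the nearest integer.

56

A: NₕSₕ = 698·3 = 2094
B: NₕSₕ = 974·3 = 2922
C: NₕSₕ = 1659·2 = 3318
D: NₕSₕ = 339·4 = 1356
Σ NₕSₕ = 9690.
n_D = 400·1356/9690 = 55.975... → 56.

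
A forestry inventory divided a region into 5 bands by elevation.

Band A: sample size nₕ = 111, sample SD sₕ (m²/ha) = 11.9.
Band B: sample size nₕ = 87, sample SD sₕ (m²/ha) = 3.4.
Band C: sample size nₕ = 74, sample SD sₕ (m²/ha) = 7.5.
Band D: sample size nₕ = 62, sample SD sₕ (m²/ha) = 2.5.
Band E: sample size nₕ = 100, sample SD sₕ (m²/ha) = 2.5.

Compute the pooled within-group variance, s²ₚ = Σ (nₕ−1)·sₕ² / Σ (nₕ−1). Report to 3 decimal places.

A: (111−1)·11.9² = 110·141.61 = 15577.1
B: (87−1)·3.4² = 86·11.56 = 994.16
C: (74−1)·7.5² = 73·56.25 = 4106.25
D: (62−1)·2.5² = 61·6.25 = 381.25
E: (100−1)·2.5² = 99·6.25 = 618.75
Numerator = 21677.51; denominator = Σ(nₕ−1) = 429.
s²ₚ = 21677.51/429 = 50.53033... → 50.530.

50.530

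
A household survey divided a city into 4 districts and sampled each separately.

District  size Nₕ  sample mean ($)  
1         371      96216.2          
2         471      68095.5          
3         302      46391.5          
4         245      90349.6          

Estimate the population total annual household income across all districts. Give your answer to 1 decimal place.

1: 371·96216.2 = 35696210.2
2: 471·68095.5 = 32072980.5
3: 302·46391.5 = 14010233
4: 245·90349.6 = 22135652
τ̂ = Σ Nₕx̄ₕ = 103915075.7.

103915075.7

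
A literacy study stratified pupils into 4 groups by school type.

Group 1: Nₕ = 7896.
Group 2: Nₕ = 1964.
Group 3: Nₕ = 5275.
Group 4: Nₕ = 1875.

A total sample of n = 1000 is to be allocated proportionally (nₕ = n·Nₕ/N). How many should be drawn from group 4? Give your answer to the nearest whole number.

N = 7896 + 1964 + 5275 + 1875 = 17010.
n_4 = 1000·1875/17010 = 110.229... → 110.

110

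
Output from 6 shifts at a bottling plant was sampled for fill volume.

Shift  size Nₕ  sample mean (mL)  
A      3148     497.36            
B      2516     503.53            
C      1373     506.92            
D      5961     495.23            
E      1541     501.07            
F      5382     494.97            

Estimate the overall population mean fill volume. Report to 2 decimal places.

497.80

x̄_st = (Σ Nₕx̄ₕ) / (Σ Nₕ) = (3148·497.36 + 2516·503.53 + 1373·506.92 + 5961·495.23 + 1541·501.07 + 5382·494.97) / 19921
= 9916715.36 / 19921 = 497.8021... → 497.80.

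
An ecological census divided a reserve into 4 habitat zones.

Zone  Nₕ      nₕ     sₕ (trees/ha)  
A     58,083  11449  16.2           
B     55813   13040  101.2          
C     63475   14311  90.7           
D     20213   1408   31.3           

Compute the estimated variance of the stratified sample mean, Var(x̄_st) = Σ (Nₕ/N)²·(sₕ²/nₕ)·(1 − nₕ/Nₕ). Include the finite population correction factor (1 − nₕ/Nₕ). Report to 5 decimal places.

N = 197584. Term for each stratum: Wₕ²sₕ²/nₕ·(1−nₕ/Nₕ).
Var(x̄_st) = 0.00159042 + 0.04802695 + 0.04595058 + 0.00677465 = 0.10234258 → 0.10234.

0.10234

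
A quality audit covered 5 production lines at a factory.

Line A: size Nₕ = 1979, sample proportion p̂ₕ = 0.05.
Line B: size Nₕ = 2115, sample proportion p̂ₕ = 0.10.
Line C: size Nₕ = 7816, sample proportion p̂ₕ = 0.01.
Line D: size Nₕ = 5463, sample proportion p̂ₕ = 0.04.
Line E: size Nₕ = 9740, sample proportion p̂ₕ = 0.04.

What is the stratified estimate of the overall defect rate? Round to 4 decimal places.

0.0368

N = 1979 + 2115 + 7816 + 5463 + 9740 = 27113.
Overall proportion = Σ (Nₕ/N)·p̂ₕ.
Σ Nₕp̂ₕ = 98.95 + 211.5 + 78.16 + 218.52 + 389.6 = 996.73.
996.73 / 27113 = 0.036762... → 0.0368.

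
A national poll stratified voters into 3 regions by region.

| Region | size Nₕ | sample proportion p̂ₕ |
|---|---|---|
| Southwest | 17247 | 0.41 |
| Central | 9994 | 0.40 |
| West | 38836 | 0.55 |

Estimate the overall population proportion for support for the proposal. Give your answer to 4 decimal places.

N = 17247 + 9994 + 38836 = 66077.
Overall proportion = Σ (Nₕ/N)·p̂ₕ.
Σ Nₕp̂ₕ = 7071.27 + 3997.6 + 21359.8 = 32428.67.
32428.67 / 66077 = 0.490771... → 0.4908.

0.4908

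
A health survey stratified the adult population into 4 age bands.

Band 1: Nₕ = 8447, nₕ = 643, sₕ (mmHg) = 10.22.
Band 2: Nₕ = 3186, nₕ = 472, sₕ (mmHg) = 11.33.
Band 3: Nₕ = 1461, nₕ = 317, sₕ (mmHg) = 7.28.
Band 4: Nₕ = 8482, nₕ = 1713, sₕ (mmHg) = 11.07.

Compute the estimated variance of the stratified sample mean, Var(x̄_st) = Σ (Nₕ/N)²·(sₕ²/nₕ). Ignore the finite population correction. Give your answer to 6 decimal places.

N = 21576. Term for each stratum: Wₕ²sₕ²/nₕ.
Var(x̄_st) = 0.024897397 + 0.005930175 + 0.000766588 + 0.011055860 = 0.042650020 → 0.042650.

0.042650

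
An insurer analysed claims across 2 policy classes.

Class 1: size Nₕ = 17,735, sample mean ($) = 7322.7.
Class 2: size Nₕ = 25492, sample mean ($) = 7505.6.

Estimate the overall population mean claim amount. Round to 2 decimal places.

7430.56

x̄_st = (Σ Nₕx̄ₕ) / (Σ Nₕ) = (17735·7322.7 + 25492·7505.6) / 43227
= 321200839.7 / 43227 = 7430.5605... → 7430.56.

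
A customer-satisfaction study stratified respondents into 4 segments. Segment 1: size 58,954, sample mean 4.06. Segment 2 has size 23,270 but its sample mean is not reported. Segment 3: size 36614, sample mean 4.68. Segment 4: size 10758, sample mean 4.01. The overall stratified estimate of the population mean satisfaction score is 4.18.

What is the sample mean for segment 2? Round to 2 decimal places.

3.78

N = 58954 + 23270 + 36614 + 10758 = 129596.
Overall total = μ·N = 4.18·129596 = 541711.28.
Subtract the known strata: 58954·4.06 + 36614·4.68 + 10758·4.01 = 453846.34.
Remaining total for segment 2: 541711.28 − 453846.34 = 87864.94.
Divide by its size: 87864.94 / 23270 = 3.7759... → 3.78.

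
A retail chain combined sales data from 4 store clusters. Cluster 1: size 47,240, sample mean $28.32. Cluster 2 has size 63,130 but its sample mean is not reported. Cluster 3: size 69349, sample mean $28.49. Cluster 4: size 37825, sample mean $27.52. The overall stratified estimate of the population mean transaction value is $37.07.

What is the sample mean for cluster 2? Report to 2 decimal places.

Σ Nₕx̄ₕ = N·μ, so 63130·x̄_2 = 217544·37.07 − (47240·28.32 + 69349·28.49 + 37825·27.52).
= 8064356.08 − 4354533.81 = 3709822.27.
x̄_2 = 3709822.27 / 63130 = 58.7648... → 58.76.

58.76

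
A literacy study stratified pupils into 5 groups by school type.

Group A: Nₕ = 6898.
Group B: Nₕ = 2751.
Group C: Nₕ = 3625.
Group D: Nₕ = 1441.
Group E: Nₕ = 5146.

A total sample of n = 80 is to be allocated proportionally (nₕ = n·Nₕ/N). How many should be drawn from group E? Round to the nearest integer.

21

Share of group E = 5146/19861 = 0.25910.
Allocate 80 × 0.25910 = 20.728... → 21.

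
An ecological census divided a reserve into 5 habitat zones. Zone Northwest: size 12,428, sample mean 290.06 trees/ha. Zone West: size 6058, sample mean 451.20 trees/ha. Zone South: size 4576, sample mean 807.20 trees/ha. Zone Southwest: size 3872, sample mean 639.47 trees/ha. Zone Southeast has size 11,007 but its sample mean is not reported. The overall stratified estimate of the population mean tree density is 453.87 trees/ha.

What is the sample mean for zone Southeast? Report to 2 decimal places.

Σ Nₕx̄ₕ = N·μ, so 11007·x̄_Southeast = 37941·453.87 − (12428·290.06 + 6058·451.20 + 4576·807.20 + 3872·639.47).
= 17220281.67 − 12508010.32 = 4712271.35.
x̄_Southeast = 4712271.35 / 11007 = 428.1159... → 428.12.

428.12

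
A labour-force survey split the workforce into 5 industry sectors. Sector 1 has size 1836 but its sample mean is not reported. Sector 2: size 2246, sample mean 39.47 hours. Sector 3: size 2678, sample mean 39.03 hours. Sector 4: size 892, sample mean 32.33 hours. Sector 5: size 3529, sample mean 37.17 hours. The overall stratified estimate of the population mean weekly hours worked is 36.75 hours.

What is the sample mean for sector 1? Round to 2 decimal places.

31.44

N = 1836 + 2246 + 2678 + 892 + 3529 = 11181.
Overall total = μ·N = 36.75·11181 = 410901.75.
Subtract the known strata: 2246·39.47 + 2678·39.03 + 892·32.33 + 3529·37.17 = 353183.25.
Remaining total for sector 1: 410901.75 − 353183.25 = 57718.5.
Divide by its size: 57718.5 / 1836 = 31.4371... → 31.44.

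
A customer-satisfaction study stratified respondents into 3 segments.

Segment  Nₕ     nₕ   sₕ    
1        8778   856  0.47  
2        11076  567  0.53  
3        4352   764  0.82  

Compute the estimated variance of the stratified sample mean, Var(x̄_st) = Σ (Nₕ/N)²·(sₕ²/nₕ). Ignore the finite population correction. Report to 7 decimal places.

N = 24206. Term for each stratum: Wₕ²sₕ²/nₕ.
Var(x̄_st) = 0.0000339365 + 0.0001037262 + 0.0000284489 = 0.0001661116 → 0.0001661.

0.0001661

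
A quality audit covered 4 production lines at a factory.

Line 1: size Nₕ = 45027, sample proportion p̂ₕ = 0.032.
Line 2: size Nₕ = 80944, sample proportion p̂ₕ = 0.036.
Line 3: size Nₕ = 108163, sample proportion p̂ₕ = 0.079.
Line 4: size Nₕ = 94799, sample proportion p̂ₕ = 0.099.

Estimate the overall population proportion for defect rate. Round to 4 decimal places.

Wₕ = Nₕ/N with N = 328933: 0.1369, 0.2461, 0.3288, 0.2882.
p̂_st = 0.1369·0.032 + 0.2461·0.036 + 0.3288·0.079 + 0.2882·0.099 ≈ 0.067749... → 0.0677.

0.0677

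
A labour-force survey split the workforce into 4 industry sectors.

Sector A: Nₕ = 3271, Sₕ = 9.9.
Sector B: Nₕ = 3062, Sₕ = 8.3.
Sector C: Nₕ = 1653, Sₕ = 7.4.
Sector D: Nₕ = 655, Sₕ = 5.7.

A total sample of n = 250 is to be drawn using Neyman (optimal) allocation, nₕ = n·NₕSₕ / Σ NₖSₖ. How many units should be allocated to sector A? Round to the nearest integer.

110

A: NₕSₕ = 3271·9.9 = 32382.9
B: NₕSₕ = 3062·8.3 = 25414.6
C: NₕSₕ = 1653·7.4 = 12232.2
D: NₕSₕ = 655·5.7 = 3733.5
Σ NₕSₕ = 73763.2.
n_A = 250·32382.9/73763.2 = 109.753... → 110.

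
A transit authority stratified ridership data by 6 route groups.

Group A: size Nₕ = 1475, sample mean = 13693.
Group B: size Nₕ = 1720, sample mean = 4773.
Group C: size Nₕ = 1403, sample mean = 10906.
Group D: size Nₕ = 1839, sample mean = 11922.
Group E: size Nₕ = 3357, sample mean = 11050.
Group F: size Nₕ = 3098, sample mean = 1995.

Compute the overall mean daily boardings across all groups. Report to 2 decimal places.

8447.70

x̄_st = (Σ Nₕx̄ₕ) / (Σ Nₕ) = (1475·13693 + 1720·4773 + 1403·10906 + 1839·11922 + 3357·11050 + 3098·1995) / 12892
= 108907771 / 12892 = 8447.7018... → 8447.70.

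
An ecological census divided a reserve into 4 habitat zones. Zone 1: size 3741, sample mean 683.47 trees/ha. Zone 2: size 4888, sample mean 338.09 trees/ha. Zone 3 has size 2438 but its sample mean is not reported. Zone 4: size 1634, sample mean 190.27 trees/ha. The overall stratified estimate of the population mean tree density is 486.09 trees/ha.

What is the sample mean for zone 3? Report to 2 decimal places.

N = 3741 + 4888 + 2438 + 1634 = 12701.
Overall total = μ·N = 486.09·12701 = 6173829.09.
Subtract the known strata: 3741·683.47 + 4888·338.09 + 1634·190.27 = 4520346.37.
Remaining total for zone 3: 6173829.09 − 4520346.37 = 1653482.72.
Divide by its size: 1653482.72 / 2438 = 678.2128... → 678.21.

678.21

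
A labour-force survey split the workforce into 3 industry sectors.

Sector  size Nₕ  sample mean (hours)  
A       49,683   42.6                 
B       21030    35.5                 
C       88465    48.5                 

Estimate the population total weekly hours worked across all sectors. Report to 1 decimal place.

7153613.3

Population total = Σ Nₕ·x̄ₕ (each stratum's size times its mean).
49683·42.6 + 21030·35.5 + 88465·48.5 = 2116495.8 + 746565 + 4290552.5 = 7153613.3.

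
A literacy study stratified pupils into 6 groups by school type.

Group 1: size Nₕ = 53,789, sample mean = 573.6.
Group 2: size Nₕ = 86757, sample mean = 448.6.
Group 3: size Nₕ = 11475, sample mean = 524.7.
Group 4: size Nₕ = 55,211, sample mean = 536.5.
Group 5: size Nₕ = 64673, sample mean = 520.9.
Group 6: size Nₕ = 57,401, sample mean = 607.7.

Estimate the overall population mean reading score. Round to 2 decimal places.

528.34

x̄_st = (Σ Nₕx̄ₕ) / (Σ Nₕ) = (53789·573.6 + 86757·448.6 + 11475·524.7 + 55211·536.5 + 64673·520.9 + 57401·607.7) / 329306
= 173984948 / 329306 = 528.3382... → 528.34.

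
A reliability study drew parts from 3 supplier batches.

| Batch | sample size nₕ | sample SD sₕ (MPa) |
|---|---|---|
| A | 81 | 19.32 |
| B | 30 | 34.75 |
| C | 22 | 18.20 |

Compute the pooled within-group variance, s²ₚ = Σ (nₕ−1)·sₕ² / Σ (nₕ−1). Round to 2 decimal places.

Degrees of freedom: 80 + 29 + 21 = 130.
Σ(nₕ−1)sₕ² = 80·373.2624 + 29·1207.5625 + 21·331.24 = 71836.3445.
s²ₚ = 71836.3445 / 130 = 552.5873... → 552.59.

552.59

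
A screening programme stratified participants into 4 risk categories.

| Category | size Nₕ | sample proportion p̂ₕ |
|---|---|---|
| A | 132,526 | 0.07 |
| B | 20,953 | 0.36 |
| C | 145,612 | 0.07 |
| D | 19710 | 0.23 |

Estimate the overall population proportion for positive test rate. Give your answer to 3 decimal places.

0.099

N = 132526 + 20953 + 145612 + 19710 = 318801.
Overall proportion = Σ (Nₕ/N)·p̂ₕ.
Σ Nₕp̂ₕ = 9276.82 + 7543.08 + 10192.84 + 4533.3 = 31546.04.
31546.04 / 318801 = 0.09895... → 0.099.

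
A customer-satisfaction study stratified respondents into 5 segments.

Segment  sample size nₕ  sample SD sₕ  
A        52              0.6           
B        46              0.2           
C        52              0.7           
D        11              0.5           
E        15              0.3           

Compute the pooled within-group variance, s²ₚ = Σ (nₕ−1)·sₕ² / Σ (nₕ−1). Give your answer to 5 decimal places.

Degrees of freedom: 51 + 45 + 51 + 10 + 14 = 171.
Σ(nₕ−1)sₕ² = 51·0.36 + 45·0.04 + 51·0.49 + 10·0.25 + 14·0.09 = 48.91.
s²ₚ = 48.91 / 171 = 0.2860234... → 0.28602.

0.28602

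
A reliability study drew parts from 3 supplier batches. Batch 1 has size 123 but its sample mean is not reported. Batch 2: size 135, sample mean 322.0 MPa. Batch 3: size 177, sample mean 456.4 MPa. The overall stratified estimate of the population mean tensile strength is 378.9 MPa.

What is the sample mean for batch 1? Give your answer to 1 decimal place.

329.8

N = 123 + 135 + 177 = 435.
Overall total = μ·N = 378.9·435 = 164821.5.
Subtract the known strata: 135·322.0 + 177·456.4 = 124252.8.
Remaining total for batch 1: 164821.5 − 124252.8 = 40568.7.
Divide by its size: 40568.7 / 123 = 329.827... → 329.8.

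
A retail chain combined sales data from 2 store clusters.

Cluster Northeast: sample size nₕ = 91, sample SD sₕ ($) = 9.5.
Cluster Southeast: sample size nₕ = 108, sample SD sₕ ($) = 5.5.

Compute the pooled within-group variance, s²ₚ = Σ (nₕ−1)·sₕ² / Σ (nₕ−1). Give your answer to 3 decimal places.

Northeast: (91−1)·9.5² = 90·90.25 = 8122.5
Southeast: (108−1)·5.5² = 107·30.25 = 3236.75
Numerator = 11359.25; denominator = Σ(nₕ−1) = 197.
s²ₚ = 11359.25/197 = 57.66117... → 57.661.

57.661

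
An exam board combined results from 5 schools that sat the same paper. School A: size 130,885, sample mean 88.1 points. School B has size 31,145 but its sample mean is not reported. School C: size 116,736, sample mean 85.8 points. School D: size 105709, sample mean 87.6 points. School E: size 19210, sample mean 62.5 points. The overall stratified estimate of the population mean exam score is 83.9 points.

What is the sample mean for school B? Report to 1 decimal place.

59.8

N = 130885 + 31145 + 116736 + 105709 + 19210 = 403685.
Overall total = μ·N = 83.9·403685 = 33869171.5.
Subtract the known strata: 130885·88.1 + 116736·85.8 + 105709·87.6 + 19210·62.5 = 32007650.7.
Remaining total for school B: 33869171.5 − 32007650.7 = 1861520.8.
Divide by its size: 1861520.8 / 31145 = 59.769... → 59.8.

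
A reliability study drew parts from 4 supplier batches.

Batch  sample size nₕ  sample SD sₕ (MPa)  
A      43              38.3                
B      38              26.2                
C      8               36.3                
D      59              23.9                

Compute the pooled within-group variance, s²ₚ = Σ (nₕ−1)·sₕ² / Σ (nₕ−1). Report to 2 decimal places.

A: (43−1)·38.3² = 42·1466.89 = 61609.38
B: (38−1)·26.2² = 37·686.44 = 25398.28
C: (8−1)·36.3² = 7·1317.69 = 9223.83
D: (59−1)·23.9² = 58·571.21 = 33130.18
Numerator = 129361.67; denominator = Σ(nₕ−1) = 144.
s²ₚ = 129361.67/144 = 898.3449... → 898.34.

898.34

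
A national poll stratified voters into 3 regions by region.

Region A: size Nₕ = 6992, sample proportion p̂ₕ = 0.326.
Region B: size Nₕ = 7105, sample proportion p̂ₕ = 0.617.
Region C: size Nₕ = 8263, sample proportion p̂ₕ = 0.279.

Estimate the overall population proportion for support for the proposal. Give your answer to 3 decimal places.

N = 6992 + 7105 + 8263 = 22360.
Overall proportion = Σ (Nₕ/N)·p̂ₕ.
Σ Nₕp̂ₕ = 2279.392 + 4383.785 + 2305.377 = 8968.554.
8968.554 / 22360 = 0.40110... → 0.401.

0.401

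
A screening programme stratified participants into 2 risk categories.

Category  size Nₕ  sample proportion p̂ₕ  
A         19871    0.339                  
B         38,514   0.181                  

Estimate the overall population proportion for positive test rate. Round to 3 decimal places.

Wₕ = Nₕ/N with N = 58385: 0.3403, 0.6597.
p̂_st = 0.3403·0.339 + 0.6597·0.181 ≈ 0.23477... → 0.235.

0.235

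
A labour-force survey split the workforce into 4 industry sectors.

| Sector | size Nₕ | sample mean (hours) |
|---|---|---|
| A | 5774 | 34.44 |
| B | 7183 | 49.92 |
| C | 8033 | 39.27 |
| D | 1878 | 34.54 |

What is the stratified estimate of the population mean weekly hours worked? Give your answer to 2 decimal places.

41.01

x̄_st = (Σ Nₕx̄ₕ) / (Σ Nₕ) = (5774·34.44 + 7183·49.92 + 8033·39.27 + 1878·34.54) / 22868
= 937753.95 / 22868 = 41.0073... → 41.01.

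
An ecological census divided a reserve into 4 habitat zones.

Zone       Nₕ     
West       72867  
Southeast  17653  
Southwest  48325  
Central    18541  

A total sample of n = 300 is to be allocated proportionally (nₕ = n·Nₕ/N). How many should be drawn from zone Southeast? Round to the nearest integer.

Share of zone Southeast = 17653/157386 = 0.11216.
Allocate 300 × 0.11216 = 33.649... → 34.

34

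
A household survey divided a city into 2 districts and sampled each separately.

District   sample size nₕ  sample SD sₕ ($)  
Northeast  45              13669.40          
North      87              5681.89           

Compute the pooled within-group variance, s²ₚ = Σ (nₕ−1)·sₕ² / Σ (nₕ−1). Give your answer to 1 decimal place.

84599407.7

Northeast: (45−1)·13669.40² = 44·186852496.36 = 8221509839.84
North: (87−1)·5681.89² = 86·32283873.9721 = 2776413161.6006
Numerator = 10997923001.4406; denominator = Σ(nₕ−1) = 130.
s²ₚ = 10997923001.4406/130 = 84599407.703... → 84599407.7.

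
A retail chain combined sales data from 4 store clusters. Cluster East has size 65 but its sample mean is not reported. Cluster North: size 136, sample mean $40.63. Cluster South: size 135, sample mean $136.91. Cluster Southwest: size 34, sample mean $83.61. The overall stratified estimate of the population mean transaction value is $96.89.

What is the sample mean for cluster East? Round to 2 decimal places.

N = 65 + 136 + 135 + 34 = 370.
Overall total = μ·N = 96.89·370 = 35849.3.
Subtract the known strata: 136·40.63 + 135·136.91 + 34·83.61 = 26851.27.
Remaining total for cluster East: 35849.3 − 26851.27 = 8998.03.
Divide by its size: 8998.03 / 65 = 138.4312... → 138.43.

138.43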